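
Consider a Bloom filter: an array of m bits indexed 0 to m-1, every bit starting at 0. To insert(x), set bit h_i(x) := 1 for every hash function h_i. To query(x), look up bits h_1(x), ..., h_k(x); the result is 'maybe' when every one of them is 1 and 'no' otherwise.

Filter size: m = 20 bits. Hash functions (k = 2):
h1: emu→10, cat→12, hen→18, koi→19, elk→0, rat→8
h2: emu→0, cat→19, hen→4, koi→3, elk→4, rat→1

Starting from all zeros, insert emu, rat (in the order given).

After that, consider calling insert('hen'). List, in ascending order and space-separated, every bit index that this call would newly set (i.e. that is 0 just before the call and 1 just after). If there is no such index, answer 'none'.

Answer: 4 18

Derivation:
Start: bits=00000000000000000000
After insert 'emu': sets bits 0 10 -> bits=10000000001000000000
After insert 'rat': sets bits 1 8 -> bits=11000000101000000000
insert 'hen' would touch bits 4 18; currently bit4=0, bit18=0
Bits that are 0 among those (would change 0->1): 4 18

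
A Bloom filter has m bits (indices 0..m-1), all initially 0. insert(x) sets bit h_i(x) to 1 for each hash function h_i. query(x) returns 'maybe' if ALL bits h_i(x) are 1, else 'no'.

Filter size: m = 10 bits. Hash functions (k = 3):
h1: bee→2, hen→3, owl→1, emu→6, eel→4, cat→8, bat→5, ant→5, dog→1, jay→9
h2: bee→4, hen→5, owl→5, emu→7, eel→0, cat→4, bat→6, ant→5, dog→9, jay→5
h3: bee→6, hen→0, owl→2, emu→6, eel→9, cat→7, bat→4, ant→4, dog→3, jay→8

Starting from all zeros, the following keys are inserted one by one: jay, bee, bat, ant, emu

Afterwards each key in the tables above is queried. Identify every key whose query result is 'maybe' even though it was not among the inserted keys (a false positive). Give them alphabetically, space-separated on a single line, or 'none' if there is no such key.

Start: bits=0000000000
After insert 'jay': sets bits 5 8 9 -> bits=0000010011
After insert 'bee': sets bits 2 4 6 -> bits=0010111011
After insert 'bat': sets bits 4 5 6 -> bits=0010111011
After insert 'ant': sets bits 4 5 -> bits=0010111011
After insert 'emu': sets bits 6 7 -> bits=0010111111
Not inserted: cat dog eel hen owl — query each against bits=0010111111:
query cat: checks bit4=1, bit7=1, bit8=1 (all 1) -> maybe => FALSE POSITIVE
query dog: checks bit1=0, bit3=0, bit9=1 (has a 0) -> no => not a false positive
query eel: checks bit0=0, bit4=1, bit9=1 (has a 0) -> no => not a false positive
query hen: checks bit0=0, bit3=0, bit5=1 (has a 0) -> no => not a false positive
query owl: checks bit1=0, bit2=1, bit5=1 (has a 0) -> no => not a false positive
False positives (alphabetical): cat

Answer: cat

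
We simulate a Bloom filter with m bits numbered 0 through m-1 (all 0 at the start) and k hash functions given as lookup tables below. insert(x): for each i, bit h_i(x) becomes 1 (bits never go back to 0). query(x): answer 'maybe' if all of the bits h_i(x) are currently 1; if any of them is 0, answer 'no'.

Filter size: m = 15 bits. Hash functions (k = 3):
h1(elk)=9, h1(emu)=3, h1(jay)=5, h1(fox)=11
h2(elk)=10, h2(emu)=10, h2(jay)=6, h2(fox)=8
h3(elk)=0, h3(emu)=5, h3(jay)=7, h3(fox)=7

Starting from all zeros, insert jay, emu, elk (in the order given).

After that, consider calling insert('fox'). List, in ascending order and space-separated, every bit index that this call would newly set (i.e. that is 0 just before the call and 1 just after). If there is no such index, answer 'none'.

Start: bits=000000000000000
After insert 'jay': sets bits 5 6 7 -> bits=000001110000000
After insert 'emu': sets bits 3 5 10 -> bits=000101110010000
After insert 'elk': sets bits 0 9 10 -> bits=100101110110000
insert 'fox' would touch bits 7 8 11; currently bit7=1, bit8=0, bit11=0
Bits that are 0 among those (would change 0->1): 8 11

Answer: 8 11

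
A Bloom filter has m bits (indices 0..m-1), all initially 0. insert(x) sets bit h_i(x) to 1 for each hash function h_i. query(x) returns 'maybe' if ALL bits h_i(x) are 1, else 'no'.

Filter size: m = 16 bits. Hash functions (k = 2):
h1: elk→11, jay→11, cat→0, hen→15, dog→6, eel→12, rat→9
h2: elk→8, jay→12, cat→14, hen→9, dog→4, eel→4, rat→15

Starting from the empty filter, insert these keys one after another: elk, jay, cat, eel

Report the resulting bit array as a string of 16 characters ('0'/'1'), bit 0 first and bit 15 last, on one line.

Start: bits=0000000000000000
After insert 'elk': sets bits 8 11 -> bits=0000000010010000
After insert 'jay': sets bits 11 12 -> bits=0000000010011000
After insert 'cat': sets bits 0 14 -> bits=1000000010011010
After insert 'eel': sets bits 4 12 -> bits=1000100010011010

Answer: 1000100010011010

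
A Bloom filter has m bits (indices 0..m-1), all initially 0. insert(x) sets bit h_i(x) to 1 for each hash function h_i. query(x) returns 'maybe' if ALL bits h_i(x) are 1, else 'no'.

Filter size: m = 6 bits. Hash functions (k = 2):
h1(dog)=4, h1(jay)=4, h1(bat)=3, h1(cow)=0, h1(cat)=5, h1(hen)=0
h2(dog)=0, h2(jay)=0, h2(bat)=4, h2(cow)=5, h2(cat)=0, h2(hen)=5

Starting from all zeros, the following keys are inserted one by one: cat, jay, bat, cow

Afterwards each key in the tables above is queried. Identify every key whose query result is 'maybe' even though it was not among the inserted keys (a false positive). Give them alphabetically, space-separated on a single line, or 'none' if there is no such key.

Start: bits=000000
After insert 'cat': sets bits 0 5 -> bits=100001
After insert 'jay': sets bits 0 4 -> bits=100011
After insert 'bat': sets bits 3 4 -> bits=100111
After insert 'cow': sets bits 0 5 -> bits=100111
Not inserted: dog hen — query each against bits=100111:
query dog: checks bit0=1, bit4=1 (all 1) -> maybe => FALSE POSITIVE
query hen: checks bit0=1, bit5=1 (all 1) -> maybe => FALSE POSITIVE
False positives (alphabetical): dog hen

Answer: dog hen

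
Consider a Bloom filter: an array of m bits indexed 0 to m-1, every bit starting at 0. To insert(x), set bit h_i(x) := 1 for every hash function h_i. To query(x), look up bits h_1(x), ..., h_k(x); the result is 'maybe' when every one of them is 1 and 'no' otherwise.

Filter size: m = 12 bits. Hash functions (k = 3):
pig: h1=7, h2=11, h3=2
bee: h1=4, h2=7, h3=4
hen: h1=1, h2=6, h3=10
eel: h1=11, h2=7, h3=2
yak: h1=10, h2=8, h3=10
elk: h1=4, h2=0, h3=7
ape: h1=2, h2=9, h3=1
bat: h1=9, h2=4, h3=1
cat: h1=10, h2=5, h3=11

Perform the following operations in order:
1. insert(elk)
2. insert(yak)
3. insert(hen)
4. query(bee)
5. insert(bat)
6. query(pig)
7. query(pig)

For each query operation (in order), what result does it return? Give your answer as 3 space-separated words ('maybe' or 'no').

Start: bits=000000000000
Op 1: insert elk -> sets bits 0 4 7 -> bits=100010010000
Op 2: insert yak -> sets bits 8 10 -> bits=100010011010
Op 3: insert hen -> sets bits 1 6 10 -> bits=110010111010
Op 4: query bee -> checks bit4=1, bit7=1 (all 1) -> maybe
Op 5: insert bat -> sets bits 1 4 9 -> bits=110010111110
Op 6: query pig -> checks bit2=0, bit7=1, bit11=0 (has a 0) -> no
Op 7: query pig -> checks bit2=0, bit7=1, bit11=0 (has a 0) -> no
Query results in order: maybe no no

Answer: maybe no no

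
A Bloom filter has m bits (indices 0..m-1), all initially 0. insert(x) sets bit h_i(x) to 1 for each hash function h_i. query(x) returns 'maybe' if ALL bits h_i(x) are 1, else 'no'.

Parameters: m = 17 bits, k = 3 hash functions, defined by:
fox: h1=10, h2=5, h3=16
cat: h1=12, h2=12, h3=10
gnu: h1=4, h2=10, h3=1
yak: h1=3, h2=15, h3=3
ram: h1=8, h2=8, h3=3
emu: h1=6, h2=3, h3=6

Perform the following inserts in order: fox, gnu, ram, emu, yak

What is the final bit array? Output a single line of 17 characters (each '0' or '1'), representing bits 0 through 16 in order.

Answer: 01011110101000011

Derivation:
Start: bits=00000000000000000
After insert 'fox': sets bits 5 10 16 -> bits=00000100001000001
After insert 'gnu': sets bits 1 4 10 -> bits=01001100001000001
After insert 'ram': sets bits 3 8 -> bits=01011100101000001
After insert 'emu': sets bits 3 6 -> bits=01011110101000001
After insert 'yak': sets bits 3 15 -> bits=01011110101000011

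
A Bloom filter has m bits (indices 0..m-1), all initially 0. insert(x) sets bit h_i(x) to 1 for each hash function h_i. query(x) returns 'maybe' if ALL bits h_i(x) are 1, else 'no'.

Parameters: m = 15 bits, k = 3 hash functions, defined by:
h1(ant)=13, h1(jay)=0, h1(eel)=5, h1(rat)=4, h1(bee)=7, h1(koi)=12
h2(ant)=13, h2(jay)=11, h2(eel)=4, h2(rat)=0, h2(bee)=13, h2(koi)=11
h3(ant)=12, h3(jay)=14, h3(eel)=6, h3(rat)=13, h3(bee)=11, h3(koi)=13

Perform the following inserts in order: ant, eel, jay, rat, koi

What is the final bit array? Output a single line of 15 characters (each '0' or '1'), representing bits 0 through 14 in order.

Answer: 100011100001111

Derivation:
Start: bits=000000000000000
After insert 'ant': sets bits 12 13 -> bits=000000000000110
After insert 'eel': sets bits 4 5 6 -> bits=000011100000110
After insert 'jay': sets bits 0 11 14 -> bits=100011100001111
After insert 'rat': sets bits 0 4 13 -> bits=100011100001111
After insert 'koi': sets bits 11 12 13 -> bits=100011100001111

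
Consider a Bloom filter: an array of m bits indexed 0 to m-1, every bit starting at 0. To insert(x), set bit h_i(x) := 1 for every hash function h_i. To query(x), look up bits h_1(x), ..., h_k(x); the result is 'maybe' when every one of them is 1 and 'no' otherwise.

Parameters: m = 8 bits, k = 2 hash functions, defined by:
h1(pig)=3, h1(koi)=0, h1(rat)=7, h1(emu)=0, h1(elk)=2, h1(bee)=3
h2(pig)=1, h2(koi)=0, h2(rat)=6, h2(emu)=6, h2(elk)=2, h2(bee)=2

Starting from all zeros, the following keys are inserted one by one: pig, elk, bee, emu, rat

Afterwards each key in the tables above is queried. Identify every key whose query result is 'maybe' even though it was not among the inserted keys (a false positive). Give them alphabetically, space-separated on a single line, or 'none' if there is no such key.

Start: bits=00000000
After insert 'pig': sets bits 1 3 -> bits=01010000
After insert 'elk': sets bits 2 -> bits=01110000
After insert 'bee': sets bits 2 3 -> bits=01110000
After insert 'emu': sets bits 0 6 -> bits=11110010
After insert 'rat': sets bits 6 7 -> bits=11110011
Not inserted: koi — query each against bits=11110011:
query koi: checks bit0=1 (all 1) -> maybe => FALSE POSITIVE
False positives (alphabetical): koi

Answer: koi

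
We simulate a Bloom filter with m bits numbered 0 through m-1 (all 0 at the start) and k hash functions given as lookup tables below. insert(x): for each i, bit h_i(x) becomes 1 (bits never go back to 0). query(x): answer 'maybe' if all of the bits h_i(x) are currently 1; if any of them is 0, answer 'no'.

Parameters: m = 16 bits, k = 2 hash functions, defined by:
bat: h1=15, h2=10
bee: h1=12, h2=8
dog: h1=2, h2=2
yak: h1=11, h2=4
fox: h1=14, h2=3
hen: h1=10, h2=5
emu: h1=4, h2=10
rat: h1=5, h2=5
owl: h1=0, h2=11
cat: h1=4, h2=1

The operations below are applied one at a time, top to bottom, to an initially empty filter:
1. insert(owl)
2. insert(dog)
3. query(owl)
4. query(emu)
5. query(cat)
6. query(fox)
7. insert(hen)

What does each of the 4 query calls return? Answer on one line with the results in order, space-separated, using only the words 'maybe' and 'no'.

Start: bits=0000000000000000
Op 1: insert owl -> sets bits 0 11 -> bits=1000000000010000
Op 2: insert dog -> sets bits 2 -> bits=1010000000010000
Op 3: query owl -> checks bit0=1, bit11=1 (all 1) -> maybe
Op 4: query emu -> checks bit4=0, bit10=0 (has a 0) -> no
Op 5: query cat -> checks bit1=0, bit4=0 (has a 0) -> no
Op 6: query fox -> checks bit3=0, bit14=0 (has a 0) -> no
Op 7: insert hen -> sets bits 5 10 -> bits=1010010000110000
Query results in order: maybe no no no

Answer: maybe no no no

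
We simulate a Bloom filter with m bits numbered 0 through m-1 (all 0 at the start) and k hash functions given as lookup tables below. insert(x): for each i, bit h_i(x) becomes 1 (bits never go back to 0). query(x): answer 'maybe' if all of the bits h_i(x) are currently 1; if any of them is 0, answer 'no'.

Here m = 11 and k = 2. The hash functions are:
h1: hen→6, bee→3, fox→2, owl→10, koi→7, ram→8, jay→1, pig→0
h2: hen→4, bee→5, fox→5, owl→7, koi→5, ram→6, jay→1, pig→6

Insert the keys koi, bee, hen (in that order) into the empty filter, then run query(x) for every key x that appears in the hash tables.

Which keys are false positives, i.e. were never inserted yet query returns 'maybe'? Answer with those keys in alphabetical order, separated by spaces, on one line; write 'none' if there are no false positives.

Answer: none

Derivation:
Start: bits=00000000000
After insert 'koi': sets bits 5 7 -> bits=00000101000
After insert 'bee': sets bits 3 5 -> bits=00010101000
After insert 'hen': sets bits 4 6 -> bits=00011111000
Not inserted: fox jay owl pig ram — query each against bits=00011111000:
query fox: checks bit2=0, bit5=1 (has a 0) -> no => not a false positive
query jay: checks bit1=0 (has a 0) -> no => not a false positive
query owl: checks bit7=1, bit10=0 (has a 0) -> no => not a false positive
query pig: checks bit0=0, bit6=1 (has a 0) -> no => not a false positive
query ram: checks bit6=1, bit8=0 (has a 0) -> no => not a false positive
False positives (alphabetical): none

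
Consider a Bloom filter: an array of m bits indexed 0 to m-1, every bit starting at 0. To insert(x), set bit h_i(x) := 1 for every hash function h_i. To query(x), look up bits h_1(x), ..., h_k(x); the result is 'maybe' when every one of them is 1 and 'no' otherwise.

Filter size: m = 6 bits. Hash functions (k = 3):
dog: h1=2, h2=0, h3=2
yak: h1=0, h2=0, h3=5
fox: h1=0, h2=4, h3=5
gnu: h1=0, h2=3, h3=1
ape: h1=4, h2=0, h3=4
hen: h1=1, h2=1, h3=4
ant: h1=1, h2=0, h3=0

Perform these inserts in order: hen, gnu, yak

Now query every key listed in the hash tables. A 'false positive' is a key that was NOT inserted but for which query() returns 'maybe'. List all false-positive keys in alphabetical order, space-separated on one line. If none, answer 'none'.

Answer: ant ape fox

Derivation:
Start: bits=000000
After insert 'hen': sets bits 1 4 -> bits=010010
After insert 'gnu': sets bits 0 1 3 -> bits=110110
After insert 'yak': sets bits 0 5 -> bits=110111
Not inserted: ant ape dog fox — query each against bits=110111:
query ant: checks bit0=1, bit1=1 (all 1) -> maybe => FALSE POSITIVE
query ape: checks bit0=1, bit4=1 (all 1) -> maybe => FALSE POSITIVE
query dog: checks bit0=1, bit2=0 (has a 0) -> no => not a false positive
query fox: checks bit0=1, bit4=1, bit5=1 (all 1) -> maybe => FALSE POSITIVE
False positives (alphabetical): ant ape fox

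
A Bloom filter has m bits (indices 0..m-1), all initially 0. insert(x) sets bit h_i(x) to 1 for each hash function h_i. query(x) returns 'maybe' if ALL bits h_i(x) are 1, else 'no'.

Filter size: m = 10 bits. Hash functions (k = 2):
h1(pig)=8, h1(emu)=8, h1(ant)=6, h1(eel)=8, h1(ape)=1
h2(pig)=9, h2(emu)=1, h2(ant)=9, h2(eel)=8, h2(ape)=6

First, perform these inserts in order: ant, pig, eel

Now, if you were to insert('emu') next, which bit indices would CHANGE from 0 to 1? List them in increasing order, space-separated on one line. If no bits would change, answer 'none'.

Start: bits=0000000000
After insert 'ant': sets bits 6 9 -> bits=0000001001
After insert 'pig': sets bits 8 9 -> bits=0000001011
After insert 'eel': sets bits 8 -> bits=0000001011
insert 'emu' would touch bits 1 8; currently bit1=0, bit8=1
Bits that are 0 among those (would change 0->1): 1

Answer: 1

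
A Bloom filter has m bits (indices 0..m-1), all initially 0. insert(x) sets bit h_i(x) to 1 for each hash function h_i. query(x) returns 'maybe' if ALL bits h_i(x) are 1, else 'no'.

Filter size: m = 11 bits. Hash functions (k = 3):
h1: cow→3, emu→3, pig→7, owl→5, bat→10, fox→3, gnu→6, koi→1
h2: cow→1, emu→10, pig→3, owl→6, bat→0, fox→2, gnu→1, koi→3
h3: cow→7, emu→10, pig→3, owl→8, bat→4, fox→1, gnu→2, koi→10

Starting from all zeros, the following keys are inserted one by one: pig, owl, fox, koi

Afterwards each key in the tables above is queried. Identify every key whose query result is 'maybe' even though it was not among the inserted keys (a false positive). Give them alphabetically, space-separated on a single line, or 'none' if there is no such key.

Start: bits=00000000000
After insert 'pig': sets bits 3 7 -> bits=00010001000
After insert 'owl': sets bits 5 6 8 -> bits=00010111100
After insert 'fox': sets bits 1 2 3 -> bits=01110111100
After insert 'koi': sets bits 1 3 10 -> bits=01110111101
Not inserted: bat cow emu gnu — query each against bits=01110111101:
query bat: checks bit0=0, bit4=0, bit10=1 (has a 0) -> no => not a false positive
query cow: checks bit1=1, bit3=1, bit7=1 (all 1) -> maybe => FALSE POSITIVE
query emu: checks bit3=1, bit10=1 (all 1) -> maybe => FALSE POSITIVE
query gnu: checks bit1=1, bit2=1, bit6=1 (all 1) -> maybe => FALSE POSITIVE
False positives (alphabetical): cow emu gnu

Answer: cow emu gnu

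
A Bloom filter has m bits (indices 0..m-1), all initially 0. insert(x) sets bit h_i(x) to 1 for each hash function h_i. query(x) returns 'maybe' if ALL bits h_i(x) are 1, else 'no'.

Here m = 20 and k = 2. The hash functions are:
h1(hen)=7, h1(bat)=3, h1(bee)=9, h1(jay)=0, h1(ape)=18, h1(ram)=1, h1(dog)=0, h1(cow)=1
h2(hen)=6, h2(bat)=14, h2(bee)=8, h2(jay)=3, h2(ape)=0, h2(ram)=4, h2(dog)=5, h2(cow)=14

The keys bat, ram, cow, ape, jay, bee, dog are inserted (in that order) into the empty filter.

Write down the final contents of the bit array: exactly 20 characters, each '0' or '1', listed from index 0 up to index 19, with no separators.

Start: bits=00000000000000000000
After insert 'bat': sets bits 3 14 -> bits=00010000000000100000
After insert 'ram': sets bits 1 4 -> bits=01011000000000100000
After insert 'cow': sets bits 1 14 -> bits=01011000000000100000
After insert 'ape': sets bits 0 18 -> bits=11011000000000100010
After insert 'jay': sets bits 0 3 -> bits=11011000000000100010
After insert 'bee': sets bits 8 9 -> bits=11011000110000100010
After insert 'dog': sets bits 0 5 -> bits=11011100110000100010

Answer: 11011100110000100010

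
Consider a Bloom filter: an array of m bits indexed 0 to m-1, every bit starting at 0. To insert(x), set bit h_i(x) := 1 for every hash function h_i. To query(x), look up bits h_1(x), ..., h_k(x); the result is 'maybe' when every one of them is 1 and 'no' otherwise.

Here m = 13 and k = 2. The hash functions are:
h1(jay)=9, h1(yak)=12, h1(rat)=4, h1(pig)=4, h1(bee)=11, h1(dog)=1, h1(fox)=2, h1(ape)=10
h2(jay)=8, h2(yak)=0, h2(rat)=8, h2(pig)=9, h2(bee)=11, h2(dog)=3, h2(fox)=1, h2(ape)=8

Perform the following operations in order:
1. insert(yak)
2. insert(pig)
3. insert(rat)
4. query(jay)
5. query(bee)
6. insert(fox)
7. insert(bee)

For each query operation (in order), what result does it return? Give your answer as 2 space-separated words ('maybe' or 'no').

Start: bits=0000000000000
Op 1: insert yak -> sets bits 0 12 -> bits=1000000000001
Op 2: insert pig -> sets bits 4 9 -> bits=1000100001001
Op 3: insert rat -> sets bits 4 8 -> bits=1000100011001
Op 4: query jay -> checks bit8=1, bit9=1 (all 1) -> maybe
Op 5: query bee -> checks bit11=0 (has a 0) -> no
Op 6: insert fox -> sets bits 1 2 -> bits=1110100011001
Op 7: insert bee -> sets bits 11 -> bits=1110100011011
Query results in order: maybe no

Answer: maybe no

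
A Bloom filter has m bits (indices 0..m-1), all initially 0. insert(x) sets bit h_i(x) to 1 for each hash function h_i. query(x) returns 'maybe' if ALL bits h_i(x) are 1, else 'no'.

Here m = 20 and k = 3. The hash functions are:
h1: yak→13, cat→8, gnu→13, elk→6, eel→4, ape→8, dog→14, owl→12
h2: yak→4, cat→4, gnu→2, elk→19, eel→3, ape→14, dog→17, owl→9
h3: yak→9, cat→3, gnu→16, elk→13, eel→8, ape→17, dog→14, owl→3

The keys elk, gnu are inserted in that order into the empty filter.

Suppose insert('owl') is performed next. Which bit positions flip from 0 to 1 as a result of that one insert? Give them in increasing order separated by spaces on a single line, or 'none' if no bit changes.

Start: bits=00000000000000000000
After insert 'elk': sets bits 6 13 19 -> bits=00000010000001000001
After insert 'gnu': sets bits 2 13 16 -> bits=00100010000001001001
insert 'owl' would touch bits 3 9 12; currently bit3=0, bit9=0, bit12=0
Bits that are 0 among those (would change 0->1): 3 9 12

Answer: 3 9 12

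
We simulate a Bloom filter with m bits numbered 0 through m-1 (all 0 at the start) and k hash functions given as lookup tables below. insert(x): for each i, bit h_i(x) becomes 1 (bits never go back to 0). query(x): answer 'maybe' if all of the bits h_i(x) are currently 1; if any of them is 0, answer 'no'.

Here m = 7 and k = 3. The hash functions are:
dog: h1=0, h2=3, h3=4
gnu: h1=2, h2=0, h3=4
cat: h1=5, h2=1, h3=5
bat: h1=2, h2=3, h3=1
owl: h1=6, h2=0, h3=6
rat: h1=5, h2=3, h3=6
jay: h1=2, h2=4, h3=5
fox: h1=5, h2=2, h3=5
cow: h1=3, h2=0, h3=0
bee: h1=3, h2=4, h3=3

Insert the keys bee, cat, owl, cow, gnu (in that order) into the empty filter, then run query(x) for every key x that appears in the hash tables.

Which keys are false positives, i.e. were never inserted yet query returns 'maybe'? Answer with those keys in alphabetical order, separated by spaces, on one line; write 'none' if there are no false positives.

Start: bits=0000000
After insert 'bee': sets bits 3 4 -> bits=0001100
After insert 'cat': sets bits 1 5 -> bits=0101110
After insert 'owl': sets bits 0 6 -> bits=1101111
After insert 'cow': sets bits 0 3 -> bits=1101111
After insert 'gnu': sets bits 0 2 4 -> bits=1111111
Not inserted: bat dog fox jay rat — query each against bits=1111111:
query bat: checks bit1=1, bit2=1, bit3=1 (all 1) -> maybe => FALSE POSITIVE
query dog: checks bit0=1, bit3=1, bit4=1 (all 1) -> maybe => FALSE POSITIVE
query fox: checks bit2=1, bit5=1 (all 1) -> maybe => FALSE POSITIVE
query jay: checks bit2=1, bit4=1, bit5=1 (all 1) -> maybe => FALSE POSITIVE
query rat: checks bit3=1, bit5=1, bit6=1 (all 1) -> maybe => FALSE POSITIVE
False positives (alphabetical): bat dog fox jay rat

Answer: bat dog fox jay rat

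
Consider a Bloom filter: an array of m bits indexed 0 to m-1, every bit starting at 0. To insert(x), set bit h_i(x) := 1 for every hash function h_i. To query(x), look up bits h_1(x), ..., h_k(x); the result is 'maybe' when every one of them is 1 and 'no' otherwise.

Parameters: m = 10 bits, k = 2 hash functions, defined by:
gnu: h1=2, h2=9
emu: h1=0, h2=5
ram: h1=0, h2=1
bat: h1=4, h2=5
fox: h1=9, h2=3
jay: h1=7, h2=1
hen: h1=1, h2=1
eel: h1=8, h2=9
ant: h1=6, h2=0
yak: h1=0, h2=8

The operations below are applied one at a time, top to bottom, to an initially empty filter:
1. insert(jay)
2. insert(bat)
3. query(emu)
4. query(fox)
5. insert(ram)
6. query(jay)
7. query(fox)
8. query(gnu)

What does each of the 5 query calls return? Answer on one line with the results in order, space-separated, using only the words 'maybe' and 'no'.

Answer: no no maybe no no

Derivation:
Start: bits=0000000000
Op 1: insert jay -> sets bits 1 7 -> bits=0100000100
Op 2: insert bat -> sets bits 4 5 -> bits=0100110100
Op 3: query emu -> checks bit0=0, bit5=1 (has a 0) -> no
Op 4: query fox -> checks bit3=0, bit9=0 (has a 0) -> no
Op 5: insert ram -> sets bits 0 1 -> bits=1100110100
Op 6: query jay -> checks bit1=1, bit7=1 (all 1) -> maybe
Op 7: query fox -> checks bit3=0, bit9=0 (has a 0) -> no
Op 8: query gnu -> checks bit2=0, bit9=0 (has a 0) -> no
Query results in order: no no maybe no no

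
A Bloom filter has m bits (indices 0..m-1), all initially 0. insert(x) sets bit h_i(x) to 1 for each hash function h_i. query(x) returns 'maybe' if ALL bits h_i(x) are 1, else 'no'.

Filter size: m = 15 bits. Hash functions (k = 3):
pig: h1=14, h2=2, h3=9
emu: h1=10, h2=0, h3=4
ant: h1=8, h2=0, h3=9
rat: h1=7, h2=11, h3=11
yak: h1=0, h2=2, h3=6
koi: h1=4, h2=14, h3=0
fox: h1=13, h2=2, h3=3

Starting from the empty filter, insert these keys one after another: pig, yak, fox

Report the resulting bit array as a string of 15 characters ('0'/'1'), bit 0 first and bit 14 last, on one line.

Start: bits=000000000000000
After insert 'pig': sets bits 2 9 14 -> bits=001000000100001
After insert 'yak': sets bits 0 2 6 -> bits=101000100100001
After insert 'fox': sets bits 2 3 13 -> bits=101100100100011

Answer: 101100100100011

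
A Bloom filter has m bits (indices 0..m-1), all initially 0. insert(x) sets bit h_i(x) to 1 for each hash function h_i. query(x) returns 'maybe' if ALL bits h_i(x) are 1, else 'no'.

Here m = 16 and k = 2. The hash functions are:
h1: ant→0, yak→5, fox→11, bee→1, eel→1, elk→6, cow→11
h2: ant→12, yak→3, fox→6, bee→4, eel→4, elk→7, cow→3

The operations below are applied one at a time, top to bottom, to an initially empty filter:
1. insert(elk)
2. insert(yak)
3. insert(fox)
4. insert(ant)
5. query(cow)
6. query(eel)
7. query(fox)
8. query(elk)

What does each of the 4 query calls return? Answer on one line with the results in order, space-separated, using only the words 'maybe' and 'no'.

Start: bits=0000000000000000
Op 1: insert elk -> sets bits 6 7 -> bits=0000001100000000
Op 2: insert yak -> sets bits 3 5 -> bits=0001011100000000
Op 3: insert fox -> sets bits 6 11 -> bits=0001011100010000
Op 4: insert ant -> sets bits 0 12 -> bits=1001011100011000
Op 5: query cow -> checks bit3=1, bit11=1 (all 1) -> maybe
Op 6: query eel -> checks bit1=0, bit4=0 (has a 0) -> no
Op 7: query fox -> checks bit6=1, bit11=1 (all 1) -> maybe
Op 8: query elk -> checks bit6=1, bit7=1 (all 1) -> maybe
Query results in order: maybe no maybe maybe

Answer: maybe no maybe maybe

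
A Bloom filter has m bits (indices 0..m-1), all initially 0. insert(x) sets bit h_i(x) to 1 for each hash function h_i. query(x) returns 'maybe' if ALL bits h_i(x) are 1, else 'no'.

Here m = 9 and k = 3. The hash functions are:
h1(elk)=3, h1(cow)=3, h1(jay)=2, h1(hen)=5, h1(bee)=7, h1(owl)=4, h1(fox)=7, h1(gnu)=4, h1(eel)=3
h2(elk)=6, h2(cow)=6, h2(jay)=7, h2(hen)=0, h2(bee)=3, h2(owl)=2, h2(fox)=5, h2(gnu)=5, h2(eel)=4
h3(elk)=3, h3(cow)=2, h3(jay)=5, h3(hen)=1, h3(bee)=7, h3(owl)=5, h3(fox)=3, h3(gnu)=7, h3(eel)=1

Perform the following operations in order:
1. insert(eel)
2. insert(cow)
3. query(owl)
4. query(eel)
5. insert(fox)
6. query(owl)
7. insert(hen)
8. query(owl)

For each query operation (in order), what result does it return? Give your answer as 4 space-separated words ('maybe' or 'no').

Answer: no maybe maybe maybe

Derivation:
Start: bits=000000000
Op 1: insert eel -> sets bits 1 3 4 -> bits=010110000
Op 2: insert cow -> sets bits 2 3 6 -> bits=011110100
Op 3: query owl -> checks bit2=1, bit4=1, bit5=0 (has a 0) -> no
Op 4: query eel -> checks bit1=1, bit3=1, bit4=1 (all 1) -> maybe
Op 5: insert fox -> sets bits 3 5 7 -> bits=011111110
Op 6: query owl -> checks bit2=1, bit4=1, bit5=1 (all 1) -> maybe
Op 7: insert hen -> sets bits 0 1 5 -> bits=111111110
Op 8: query owl -> checks bit2=1, bit4=1, bit5=1 (all 1) -> maybe
Query results in order: no maybe maybe maybe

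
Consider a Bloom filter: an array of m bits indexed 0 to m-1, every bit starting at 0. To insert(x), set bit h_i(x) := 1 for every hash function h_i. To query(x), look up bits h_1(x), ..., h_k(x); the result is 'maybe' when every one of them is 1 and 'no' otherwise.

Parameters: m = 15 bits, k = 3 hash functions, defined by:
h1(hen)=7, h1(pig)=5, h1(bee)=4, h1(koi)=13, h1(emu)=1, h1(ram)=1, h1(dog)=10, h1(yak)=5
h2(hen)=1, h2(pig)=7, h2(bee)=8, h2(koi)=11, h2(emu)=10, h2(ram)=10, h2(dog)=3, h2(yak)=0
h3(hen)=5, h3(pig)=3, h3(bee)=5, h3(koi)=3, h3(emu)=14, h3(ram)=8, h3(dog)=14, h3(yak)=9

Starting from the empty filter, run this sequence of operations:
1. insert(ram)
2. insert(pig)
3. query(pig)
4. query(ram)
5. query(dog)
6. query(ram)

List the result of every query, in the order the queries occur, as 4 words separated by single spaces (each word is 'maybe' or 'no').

Start: bits=000000000000000
Op 1: insert ram -> sets bits 1 8 10 -> bits=010000001010000
Op 2: insert pig -> sets bits 3 5 7 -> bits=010101011010000
Op 3: query pig -> checks bit3=1, bit5=1, bit7=1 (all 1) -> maybe
Op 4: query ram -> checks bit1=1, bit8=1, bit10=1 (all 1) -> maybe
Op 5: query dog -> checks bit3=1, bit10=1, bit14=0 (has a 0) -> no
Op 6: query ram -> checks bit1=1, bit8=1, bit10=1 (all 1) -> maybe
Query results in order: maybe maybe no maybe

Answer: maybe maybe no maybe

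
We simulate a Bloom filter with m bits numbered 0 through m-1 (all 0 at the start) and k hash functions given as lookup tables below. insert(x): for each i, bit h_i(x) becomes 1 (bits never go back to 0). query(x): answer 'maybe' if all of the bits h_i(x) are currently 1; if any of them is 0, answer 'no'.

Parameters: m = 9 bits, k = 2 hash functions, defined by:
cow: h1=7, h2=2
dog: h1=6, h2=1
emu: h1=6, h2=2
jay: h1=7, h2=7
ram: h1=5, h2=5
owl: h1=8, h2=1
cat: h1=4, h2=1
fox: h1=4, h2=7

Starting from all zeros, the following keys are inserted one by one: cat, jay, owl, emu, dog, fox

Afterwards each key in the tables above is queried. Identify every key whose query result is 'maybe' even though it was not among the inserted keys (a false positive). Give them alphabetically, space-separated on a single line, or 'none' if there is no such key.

Answer: cow

Derivation:
Start: bits=000000000
After insert 'cat': sets bits 1 4 -> bits=010010000
After insert 'jay': sets bits 7 -> bits=010010010
After insert 'owl': sets bits 1 8 -> bits=010010011
After insert 'emu': sets bits 2 6 -> bits=011010111
After insert 'dog': sets bits 1 6 -> bits=011010111
After insert 'fox': sets bits 4 7 -> bits=011010111
Not inserted: cow ram — query each against bits=011010111:
query cow: checks bit2=1, bit7=1 (all 1) -> maybe => FALSE POSITIVE
query ram: checks bit5=0 (has a 0) -> no => not a false positive
False positives (alphabetical): cow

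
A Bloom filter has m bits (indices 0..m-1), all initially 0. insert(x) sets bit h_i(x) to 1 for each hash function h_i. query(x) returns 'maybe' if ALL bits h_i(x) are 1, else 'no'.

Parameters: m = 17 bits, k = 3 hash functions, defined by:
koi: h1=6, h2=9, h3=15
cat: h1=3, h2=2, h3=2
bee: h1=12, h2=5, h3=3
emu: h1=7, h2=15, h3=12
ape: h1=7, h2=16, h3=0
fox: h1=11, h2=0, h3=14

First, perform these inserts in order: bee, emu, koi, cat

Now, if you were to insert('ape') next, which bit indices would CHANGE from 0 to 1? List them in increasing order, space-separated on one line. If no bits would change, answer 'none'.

Start: bits=00000000000000000
After insert 'bee': sets bits 3 5 12 -> bits=00010100000010000
After insert 'emu': sets bits 7 12 15 -> bits=00010101000010010
After insert 'koi': sets bits 6 9 15 -> bits=00010111010010010
After insert 'cat': sets bits 2 3 -> bits=00110111010010010
insert 'ape' would touch bits 0 7 16; currently bit0=0, bit7=1, bit16=0
Bits that are 0 among those (would change 0->1): 0 16

Answer: 0 16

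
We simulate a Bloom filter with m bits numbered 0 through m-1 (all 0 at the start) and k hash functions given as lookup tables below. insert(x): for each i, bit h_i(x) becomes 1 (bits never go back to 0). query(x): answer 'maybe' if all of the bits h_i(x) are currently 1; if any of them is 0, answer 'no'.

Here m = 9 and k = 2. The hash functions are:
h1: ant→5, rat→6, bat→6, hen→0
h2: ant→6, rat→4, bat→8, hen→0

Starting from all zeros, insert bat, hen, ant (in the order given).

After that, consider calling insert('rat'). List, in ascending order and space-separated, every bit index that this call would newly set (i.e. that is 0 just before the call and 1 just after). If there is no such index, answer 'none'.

Start: bits=000000000
After insert 'bat': sets bits 6 8 -> bits=000000101
After insert 'hen': sets bits 0 -> bits=100000101
After insert 'ant': sets bits 5 6 -> bits=100001101
insert 'rat' would touch bits 4 6; currently bit4=0, bit6=1
Bits that are 0 among those (would change 0->1): 4

Answer: 4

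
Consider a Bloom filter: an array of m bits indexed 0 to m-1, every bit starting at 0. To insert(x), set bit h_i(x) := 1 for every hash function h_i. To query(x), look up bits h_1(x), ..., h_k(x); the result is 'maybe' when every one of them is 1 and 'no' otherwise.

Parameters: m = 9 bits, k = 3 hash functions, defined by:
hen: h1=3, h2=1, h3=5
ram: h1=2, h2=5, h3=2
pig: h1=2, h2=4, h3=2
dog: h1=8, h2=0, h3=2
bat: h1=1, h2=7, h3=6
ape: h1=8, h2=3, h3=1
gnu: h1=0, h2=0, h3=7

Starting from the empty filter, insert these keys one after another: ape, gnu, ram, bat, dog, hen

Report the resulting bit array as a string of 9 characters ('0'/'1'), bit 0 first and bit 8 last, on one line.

Answer: 111101111

Derivation:
Start: bits=000000000
After insert 'ape': sets bits 1 3 8 -> bits=010100001
After insert 'gnu': sets bits 0 7 -> bits=110100011
After insert 'ram': sets bits 2 5 -> bits=111101011
After insert 'bat': sets bits 1 6 7 -> bits=111101111
After insert 'dog': sets bits 0 2 8 -> bits=111101111
After insert 'hen': sets bits 1 3 5 -> bits=111101111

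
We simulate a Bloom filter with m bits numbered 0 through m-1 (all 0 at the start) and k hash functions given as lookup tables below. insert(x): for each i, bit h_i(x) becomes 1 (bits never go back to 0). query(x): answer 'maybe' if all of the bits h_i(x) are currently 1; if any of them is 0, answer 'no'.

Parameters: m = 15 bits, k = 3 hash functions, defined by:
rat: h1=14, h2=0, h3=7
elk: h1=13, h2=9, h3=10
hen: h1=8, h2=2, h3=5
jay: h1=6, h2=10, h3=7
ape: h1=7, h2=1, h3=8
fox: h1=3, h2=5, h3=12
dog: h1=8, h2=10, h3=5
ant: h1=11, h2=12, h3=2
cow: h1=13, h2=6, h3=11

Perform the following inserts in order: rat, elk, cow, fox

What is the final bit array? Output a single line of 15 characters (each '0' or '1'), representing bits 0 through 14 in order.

Answer: 100101110111111

Derivation:
Start: bits=000000000000000
After insert 'rat': sets bits 0 7 14 -> bits=100000010000001
After insert 'elk': sets bits 9 10 13 -> bits=100000010110011
After insert 'cow': sets bits 6 11 13 -> bits=100000110111011
After insert 'fox': sets bits 3 5 12 -> bits=100101110111111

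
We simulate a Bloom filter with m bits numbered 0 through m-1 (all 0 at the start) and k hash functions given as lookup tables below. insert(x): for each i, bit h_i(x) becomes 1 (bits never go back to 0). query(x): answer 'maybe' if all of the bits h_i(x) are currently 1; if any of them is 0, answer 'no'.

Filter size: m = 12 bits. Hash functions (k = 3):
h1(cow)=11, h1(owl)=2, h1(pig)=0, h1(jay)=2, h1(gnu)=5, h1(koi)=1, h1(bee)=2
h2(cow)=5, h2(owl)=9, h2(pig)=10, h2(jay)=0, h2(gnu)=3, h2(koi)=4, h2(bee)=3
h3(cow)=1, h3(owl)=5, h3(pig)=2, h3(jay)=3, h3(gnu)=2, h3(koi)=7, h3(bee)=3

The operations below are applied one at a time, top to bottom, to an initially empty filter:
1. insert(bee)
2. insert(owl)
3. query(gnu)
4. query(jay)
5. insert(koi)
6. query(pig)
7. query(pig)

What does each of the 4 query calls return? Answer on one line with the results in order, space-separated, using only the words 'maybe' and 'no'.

Start: bits=000000000000
Op 1: insert bee -> sets bits 2 3 -> bits=001100000000
Op 2: insert owl -> sets bits 2 5 9 -> bits=001101000100
Op 3: query gnu -> checks bit2=1, bit3=1, bit5=1 (all 1) -> maybe
Op 4: query jay -> checks bit0=0, bit2=1, bit3=1 (has a 0) -> no
Op 5: insert koi -> sets bits 1 4 7 -> bits=011111010100
Op 6: query pig -> checks bit0=0, bit2=1, bit10=0 (has a 0) -> no
Op 7: query pig -> checks bit0=0, bit2=1, bit10=0 (has a 0) -> no
Query results in order: maybe no no no

Answer: maybe no no no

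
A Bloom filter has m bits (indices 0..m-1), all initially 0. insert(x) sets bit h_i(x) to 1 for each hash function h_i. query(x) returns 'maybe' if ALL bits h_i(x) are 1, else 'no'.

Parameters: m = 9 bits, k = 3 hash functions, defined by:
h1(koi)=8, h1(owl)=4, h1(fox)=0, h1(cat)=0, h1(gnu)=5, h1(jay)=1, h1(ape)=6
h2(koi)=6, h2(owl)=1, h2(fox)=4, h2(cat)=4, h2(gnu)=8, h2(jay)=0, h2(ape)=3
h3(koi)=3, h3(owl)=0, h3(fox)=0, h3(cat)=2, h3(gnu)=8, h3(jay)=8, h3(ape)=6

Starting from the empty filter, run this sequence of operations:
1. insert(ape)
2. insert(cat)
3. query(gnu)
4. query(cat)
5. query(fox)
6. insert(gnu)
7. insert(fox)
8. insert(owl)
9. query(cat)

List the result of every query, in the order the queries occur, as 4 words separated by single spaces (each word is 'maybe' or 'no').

Answer: no maybe maybe maybe

Derivation:
Start: bits=000000000
Op 1: insert ape -> sets bits 3 6 -> bits=000100100
Op 2: insert cat -> sets bits 0 2 4 -> bits=101110100
Op 3: query gnu -> checks bit5=0, bit8=0 (has a 0) -> no
Op 4: query cat -> checks bit0=1, bit2=1, bit4=1 (all 1) -> maybe
Op 5: query fox -> checks bit0=1, bit4=1 (all 1) -> maybe
Op 6: insert gnu -> sets bits 5 8 -> bits=101111101
Op 7: insert fox -> sets bits 0 4 -> bits=101111101
Op 8: insert owl -> sets bits 0 1 4 -> bits=111111101
Op 9: query cat -> checks bit0=1, bit2=1, bit4=1 (all 1) -> maybe
Query results in order: no maybe maybe maybe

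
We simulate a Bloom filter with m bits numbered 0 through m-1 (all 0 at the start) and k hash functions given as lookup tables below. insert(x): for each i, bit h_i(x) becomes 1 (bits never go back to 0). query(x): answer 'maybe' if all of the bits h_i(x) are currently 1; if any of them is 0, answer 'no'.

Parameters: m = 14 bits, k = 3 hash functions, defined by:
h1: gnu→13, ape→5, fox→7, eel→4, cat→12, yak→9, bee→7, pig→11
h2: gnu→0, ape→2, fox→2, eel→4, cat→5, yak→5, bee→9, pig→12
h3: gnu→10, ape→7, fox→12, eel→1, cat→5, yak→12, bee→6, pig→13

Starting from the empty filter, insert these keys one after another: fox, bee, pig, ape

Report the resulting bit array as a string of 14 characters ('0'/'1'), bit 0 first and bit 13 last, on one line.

Start: bits=00000000000000
After insert 'fox': sets bits 2 7 12 -> bits=00100001000010
After insert 'bee': sets bits 6 7 9 -> bits=00100011010010
After insert 'pig': sets bits 11 12 13 -> bits=00100011010111
After insert 'ape': sets bits 2 5 7 -> bits=00100111010111

Answer: 00100111010111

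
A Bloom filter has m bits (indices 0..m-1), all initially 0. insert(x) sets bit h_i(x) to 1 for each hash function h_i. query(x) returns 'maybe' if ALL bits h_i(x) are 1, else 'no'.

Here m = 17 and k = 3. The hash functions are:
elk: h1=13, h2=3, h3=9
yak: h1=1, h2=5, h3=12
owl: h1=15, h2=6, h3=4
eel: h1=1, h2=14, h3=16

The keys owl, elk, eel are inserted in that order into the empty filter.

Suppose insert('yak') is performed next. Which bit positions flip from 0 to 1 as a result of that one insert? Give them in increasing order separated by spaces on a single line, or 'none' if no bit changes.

Answer: 5 12

Derivation:
Start: bits=00000000000000000
After insert 'owl': sets bits 4 6 15 -> bits=00001010000000010
After insert 'elk': sets bits 3 9 13 -> bits=00011010010001010
After insert 'eel': sets bits 1 14 16 -> bits=01011010010001111
insert 'yak' would touch bits 1 5 12; currently bit1=1, bit5=0, bit12=0
Bits that are 0 among those (would change 0->1): 5 12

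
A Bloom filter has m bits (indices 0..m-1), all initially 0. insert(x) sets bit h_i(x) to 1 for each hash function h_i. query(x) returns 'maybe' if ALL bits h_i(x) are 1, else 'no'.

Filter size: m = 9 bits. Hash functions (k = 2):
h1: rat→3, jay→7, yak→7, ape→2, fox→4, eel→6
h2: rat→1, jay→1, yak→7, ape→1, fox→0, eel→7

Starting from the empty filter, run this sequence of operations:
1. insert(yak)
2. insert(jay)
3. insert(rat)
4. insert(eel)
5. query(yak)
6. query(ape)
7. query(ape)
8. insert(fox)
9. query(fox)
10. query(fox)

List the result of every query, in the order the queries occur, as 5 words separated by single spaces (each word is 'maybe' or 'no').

Start: bits=000000000
Op 1: insert yak -> sets bits 7 -> bits=000000010
Op 2: insert jay -> sets bits 1 7 -> bits=010000010
Op 3: insert rat -> sets bits 1 3 -> bits=010100010
Op 4: insert eel -> sets bits 6 7 -> bits=010100110
Op 5: query yak -> checks bit7=1 (all 1) -> maybe
Op 6: query ape -> checks bit1=1, bit2=0 (has a 0) -> no
Op 7: query ape -> checks bit1=1, bit2=0 (has a 0) -> no
Op 8: insert fox -> sets bits 0 4 -> bits=110110110
Op 9: query fox -> checks bit0=1, bit4=1 (all 1) -> maybe
Op 10: query fox -> checks bit0=1, bit4=1 (all 1) -> maybe
Query results in order: maybe no no maybe maybe

Answer: maybe no no maybe maybe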